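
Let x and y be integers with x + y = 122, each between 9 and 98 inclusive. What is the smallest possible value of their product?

xy = x(122 − x) is concave in x, so over [24, 98] it is minimized at an endpoint.
The extreme feasible split is x = 24, y = 98, giving xy = 2352.

2352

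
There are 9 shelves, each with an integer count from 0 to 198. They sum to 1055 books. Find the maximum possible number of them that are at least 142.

7

With k values at 142 or above and the rest at least 0, the sum is at least 0 + 142k.
Since the sum is 1055, we need 142k ≤ 1055, i.e. k ≤ 7.
k = 7 is achieved by 7 values at 142 and 2 at 0, total 994; add 61 to one value (staying below 142) to reach 1055.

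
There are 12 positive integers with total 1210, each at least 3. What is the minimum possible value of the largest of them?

101

If every one of the 12 were at most 100, the total would be at most 12 × 100 = 1200 < 1210.
Achievable: 10 of them at 101 and 2 at 100 total 1210.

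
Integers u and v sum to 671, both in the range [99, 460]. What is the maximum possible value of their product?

uv = u(671 − u) is maximized when u is as near 671/2 as the bounds allow.
Taking u = 335 and v = 336 (both in [99, 460]) gives uv = 112560.

112560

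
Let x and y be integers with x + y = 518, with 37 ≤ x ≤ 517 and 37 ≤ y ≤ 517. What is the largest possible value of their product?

xy = x(518 − x) is maximized when x is as near 518/2 as the bounds allow.
Taking x = 259 and y = 259 (both in [37, 517]) gives xy = 67081.

67081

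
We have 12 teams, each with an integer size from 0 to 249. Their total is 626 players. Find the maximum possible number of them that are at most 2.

9

Each value at 2 or below falls at least 249 − 2 = 247 short of the ceiling 249.
The ceiling total is 12 × 249 = 2988, and we need 626, so at most ⌊(2988 − 626)/247⌋ = 9 can be that low.
k = 9 is achieved by 9 values at 2 and 3 at 249, total 765; lower one of the 249's by 139 (still > 2) to reach 626.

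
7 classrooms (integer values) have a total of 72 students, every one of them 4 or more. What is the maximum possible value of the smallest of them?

The average is 72/7 < 11, so some value is ≤ 10.
Achievable: 5 of them at 10 and 2 at 11 total 72.

10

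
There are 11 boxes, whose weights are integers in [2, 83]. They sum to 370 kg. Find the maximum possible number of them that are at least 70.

If k of the values are ≥ 70, the total is ≥ 70k + 2(11 − k).
Setting 70k + 2(11 − k) ≤ 370 gives 68k ≤ 348, so k ≤ 5.
k = 5 is achieved by 5 values at 70 and 6 at 2, total 362; add 8 to one value (staying below 70) to reach 370.

5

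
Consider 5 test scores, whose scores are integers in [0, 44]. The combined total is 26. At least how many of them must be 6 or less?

2

If only k of them are at most 6, the other 5 − k are at least 7, so the total is at least (5 − k)·7 + k·0.
This is ≤ 26, so (5 − k)·7 + 0k ≤ 26, which gives k ≥ 2.
Exactly 2 works: 2 values at 0 and 3 at 7 total 21; raise one of the low values by 5 (still ≤ 6) to hit 26.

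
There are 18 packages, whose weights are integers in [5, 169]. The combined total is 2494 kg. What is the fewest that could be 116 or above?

8

Suppose at most 18 − j of them reach 116; then j values are ≤ 115 and the rest ≤ 169.
The total is then ≤ 115·j + 169·(18 − j) = 3042 − 54j. For this to be ≥ 2494 we need j ≤ 10, so at least 18 − 10 = 8 must reach 116.
Exactly 8 works: 8 values at 169 and 10 at 115 total 2502; lower one of the high values by 8 (still ≥ 116) to hit 2494.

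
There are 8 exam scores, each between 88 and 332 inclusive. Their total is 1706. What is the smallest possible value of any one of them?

88

To make one score as small as possible, make the other 7 as large as possible.
The other 7 can take up 7 × 332 = 2324 ≥ 1706 − 88, so one score can sit at its floor of 88.
Achievable: one at 88 and the other 7 totalling 1618, which fits since 7 × 88 ≤ 1618 ≤ 7 × 332.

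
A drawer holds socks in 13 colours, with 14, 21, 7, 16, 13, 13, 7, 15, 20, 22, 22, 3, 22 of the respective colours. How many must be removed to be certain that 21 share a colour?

189

In the worst case you take as many as possible of each colour without reaching 21: 14 + 20 + 7 + 16 + 13 + 13 + 7 + 15 + 20 + 20 + 20 + 3 + 20 = 188.
The next one must give 21 of some colour, so 188 + 1 = 189.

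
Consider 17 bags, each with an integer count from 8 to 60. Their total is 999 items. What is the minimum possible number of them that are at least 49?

16

If only k of them are at least 49, the other 17 − k are at most 48, so the total is at most k·60 + (17 − k)·48.
This must reach 999, so k·60 + (17 − k)·48 ≥ 999, giving k ≥ 16.
Exactly 16 works: 16 values at 60 and 1 at 48 total 1008; lower one of the high values by 9 (still ≥ 49) to hit 999.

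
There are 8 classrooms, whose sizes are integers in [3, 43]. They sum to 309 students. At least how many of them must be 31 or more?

6

If only k of them are at least 31, the other 8 − k are at most 30, so the total is at most k·43 + (8 − k)·30.
This must reach 309, so k·43 + (8 − k)·30 ≥ 309, giving k ≥ 6.
Exactly 6 works: 6 values at 43 and 2 at 30 total 318; lower one of the high values by 9 (still ≥ 31) to hit 309.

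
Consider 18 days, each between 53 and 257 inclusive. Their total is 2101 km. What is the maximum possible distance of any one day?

Maximizing one value means minimizing the remaining 17.
The other 17 contribute at least 17 × 53 = 901, leaving at most 2101 − 901 = 1200.
But each day is capped at 257, so the maximum is 257.
Achievable: one at 257 and the other 17 totalling 1844, which fits since 17 × 53 ≤ 1844 ≤ 17 × 257.

257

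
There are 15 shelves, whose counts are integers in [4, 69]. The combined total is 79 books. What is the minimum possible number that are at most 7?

11

Let j be the number exceeding 7. Then the total is ≥ 8·j + 4·(15 − j) = 60 + 4j.
So 4j ≤ 19 and j ≤ 4; hence at least 15 − 4 = 11 are ≤ 7.
Exactly 11 works: 11 values at 4 and 4 at 8 total 76; raise one of the low values by 3 (still ≤ 7) to hit 79.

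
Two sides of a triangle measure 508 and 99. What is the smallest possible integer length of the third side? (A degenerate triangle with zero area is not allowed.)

410

The third side must exceed |508 − 99| = 409.
The smallest integer above 409 is 410.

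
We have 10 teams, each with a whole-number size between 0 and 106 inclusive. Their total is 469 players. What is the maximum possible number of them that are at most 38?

Each value at 38 or below falls at least 106 − 38 = 68 short of the ceiling 106.
The ceiling total is 10 × 106 = 1060, and we need 469, so at most ⌊(1060 − 469)/68⌋ = 8 can be that low.
k = 8 is achieved by 8 values at 38 and 2 at 106, total 516; lower one of the 106's by 47 (still > 38) to reach 469.

8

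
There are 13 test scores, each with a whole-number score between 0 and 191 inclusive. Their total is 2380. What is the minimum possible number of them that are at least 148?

11

Suppose at most 13 − j of them reach 148; then j values are ≤ 147 and the rest ≤ 191.
The total is then ≤ 147·j + 191·(13 − j) = 2483 − 44j. For this to be ≥ 2380 we need j ≤ 2, so at least 13 − 2 = 11 must reach 148.
Exactly 11 works: 11 values at 191 and 2 at 147 total 2395; lower one of the high values by 15 (still ≥ 148) to hit 2380.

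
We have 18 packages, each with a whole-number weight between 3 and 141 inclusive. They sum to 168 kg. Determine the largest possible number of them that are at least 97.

With k values at 97 or above and the rest at least 3, the sum is at least 54 + 94k.
Since the sum is 168, we need 94k ≤ 114, i.e. k ≤ 1.
k = 1 is achieved by 1 value at 97 and 17 at 3, total 148; add 20 to one value (staying below 97) to reach 168.

1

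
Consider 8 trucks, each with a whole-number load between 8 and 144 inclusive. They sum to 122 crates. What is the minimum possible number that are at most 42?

7

Let j be the number exceeding 42. Then the total is ≥ 43·j + 8·(8 − j) = 64 + 35j.
So 35j ≤ 58 and j ≤ 1; hence at least 8 − 1 = 7 are ≤ 42.
Exactly 7 works: 7 values at 8 and 1 at 43 total 99; raise one of the low values by 23 (still ≤ 42) to hit 122.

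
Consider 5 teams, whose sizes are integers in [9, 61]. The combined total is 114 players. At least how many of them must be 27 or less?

Let j be the number exceeding 27. Then the total is ≥ 28·j + 9·(5 − j) = 45 + 19j.
So 19j ≤ 69 and j ≤ 3; hence at least 5 − 3 = 2 are ≤ 27.
Exactly 2 works: 2 values at 9 and 3 at 28 total 102; raise one of the low values by 12 (still ≤ 27) to hit 114.

2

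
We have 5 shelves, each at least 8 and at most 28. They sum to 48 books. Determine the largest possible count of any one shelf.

16

Maximizing one value means minimizing the remaining 4.
The other 4 contribute at least 4 × 8 = 32, leaving at most 48 − 32 = 16.
Since 16 ≤ 28, this is achievable: one at 16 and 4 at 8.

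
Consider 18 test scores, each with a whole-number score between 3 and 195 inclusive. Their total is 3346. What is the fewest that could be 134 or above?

If only k of them are at least 134, the other 18 − k are at most 133, so the total is at most k·195 + (18 − k)·133.
This must reach 3346, so k·195 + (18 − k)·133 ≥ 3346, giving k ≥ 16.
Exactly 16 works: 16 values at 195 and 2 at 133 total 3386; lower one of the high values by 40 (still ≥ 134) to hit 3346.

16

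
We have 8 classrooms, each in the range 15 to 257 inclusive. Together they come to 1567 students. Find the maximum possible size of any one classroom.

To make one classroom as large as possible, make the other 7 as small as possible.
The other 7 contribute at least 7 × 15 = 105, leaving at most 1567 − 105 = 1462.
But each classroom is capped at 257, so the maximum is 257.
Achievable: one at 257 and the other 7 totalling 1310, which fits since 7 × 15 ≤ 1310 ≤ 7 × 257.

257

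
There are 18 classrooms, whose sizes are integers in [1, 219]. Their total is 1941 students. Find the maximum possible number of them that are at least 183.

10

With k values at 183 or above and the rest at least 1, the sum is at least 18 + 182k.
Since the sum is 1941, we need 182k ≤ 1923, i.e. k ≤ 10.
k = 10 is achieved by 10 values at 183 and 8 at 1, total 1838; add 103 to one value (staying below 183) to reach 1941.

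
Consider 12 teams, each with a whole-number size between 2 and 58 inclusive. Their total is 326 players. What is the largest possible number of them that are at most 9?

7

Suppose k of them are at most 9. Those contribute at most 9 each and the rest at most 58 each.
So the total is at most 9k + 58(12 − k) = 696 − 49k. This must still be ≥ 326, so k ≤ 7.
k = 7 is achieved by 7 values at 9 and 5 at 58, total 353; lower one of the 58's by 27 (still > 9) to reach 326.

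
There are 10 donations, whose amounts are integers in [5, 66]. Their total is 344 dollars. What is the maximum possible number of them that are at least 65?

4

With k values at 65 or above and the rest at least 5, the sum is at least 50 + 60k.
Since the sum is 344, we need 60k ≤ 294, i.e. k ≤ 4.
k = 4 is achieved by 4 values at 65 and 6 at 5, total 290; add 54 to one value (staying below 65) to reach 344.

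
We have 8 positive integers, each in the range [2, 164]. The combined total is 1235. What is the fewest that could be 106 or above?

Suppose at most 8 − j of them reach 106; then j values are ≤ 105 and the rest ≤ 164.
The total is then ≤ 105·j + 164·(8 − j) = 1312 − 59j. For this to be ≥ 1235 we need j ≤ 1, so at least 8 − 1 = 7 must reach 106.
Exactly 7 works: 7 values at 164 and 1 at 105 total 1253; lower one of the high values by 18 (still ≥ 106) to hit 1235.

7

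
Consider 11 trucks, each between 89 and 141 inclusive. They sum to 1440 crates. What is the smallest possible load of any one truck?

89

To make one truck as small as possible, make the other 10 as large as possible.
The other 10 can take up 10 × 141 = 1410 ≥ 1440 − 89, so one truck can sit at its floor of 89.
Achievable: one at 89 and the other 10 totalling 1351, which fits since 10 × 89 ≤ 1351 ≤ 10 × 141.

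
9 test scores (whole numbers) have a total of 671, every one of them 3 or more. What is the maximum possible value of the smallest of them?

The average is 671/9 < 75, so some value is ≤ 74.
Taking 4 copies of 74 and 5 copies of 75 gives exactly 671, so 74 is attained.

74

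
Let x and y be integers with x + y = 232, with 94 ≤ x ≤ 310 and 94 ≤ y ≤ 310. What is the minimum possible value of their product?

12972

Since x + y is fixed, pushing one of them to its bound minimizes the product.
At the endpoint x = 94, y = 232 − 94 = 138, so xy = 94 × 138 = 12972.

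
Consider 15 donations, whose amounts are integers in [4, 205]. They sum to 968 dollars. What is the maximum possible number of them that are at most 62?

Suppose k of them are at most 62. Those contribute at most 62 each and the rest at most 205 each.
So the total is at most 62k + 205(15 − k) = 3075 − 143k. This must still be ≥ 968, so k ≤ 14.
k = 14 is achieved by 14 values at 62 and 1 at 205, total 1073; lower one of the 205's by 105 (still > 62) to reach 968.

14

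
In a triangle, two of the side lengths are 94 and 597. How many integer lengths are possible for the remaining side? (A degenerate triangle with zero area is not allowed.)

187

The triangle inequality gives |94 − 597| < c < 94 + 597, i.e. 503 < c < 691.
So c can be any integer from 504 to 690: 187 values.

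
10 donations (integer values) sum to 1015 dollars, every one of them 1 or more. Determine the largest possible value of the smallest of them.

101

The 10 values sum to 1015, so their minimum is at most ⌊1015/10⌋ = 101.
Taking 5 copies of 101 and 5 copies of 102 gives exactly 1015, so 101 is attained.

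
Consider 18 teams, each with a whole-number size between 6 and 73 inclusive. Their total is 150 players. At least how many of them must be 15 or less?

14

Each value above 15 is at least 16, contributing at least 16 − 6 = 10 above the floor 6.
The sum exceeds the floor total 108 by 42, so at most ⌊42/10⌋ = 4 exceed 15, and at least 14 are ≤ 15.
Exactly 14 works: 14 values at 6 and 4 at 16 total 148; raise one of the low values by 2 (still ≤ 15) to hit 150.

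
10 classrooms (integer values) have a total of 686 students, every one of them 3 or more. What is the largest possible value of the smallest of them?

If every one of the 10 were at least 69, the total would be at least 10 × 69 = 690 > 686.
Taking 4 copies of 68 and 6 copies of 69 gives exactly 686, so 68 is attained.

68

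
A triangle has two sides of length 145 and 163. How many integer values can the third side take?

289

The triangle inequality gives |145 − 163| < c < 145 + 163, i.e. 18 < c < 308.
So c can be any integer from 19 to 307: 289 values.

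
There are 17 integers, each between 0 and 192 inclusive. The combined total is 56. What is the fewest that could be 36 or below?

Let j be the number exceeding 36. Then the total is ≥ 37·j + 0·(17 − j) = 0 + 37j.
So 37j ≤ 56 and j ≤ 1; hence at least 17 − 1 = 16 are ≤ 36.
Exactly 16 works: 16 values at 0 and 1 at 37 total 37; raise one of the low values by 19 (still ≤ 36) to hit 56.

16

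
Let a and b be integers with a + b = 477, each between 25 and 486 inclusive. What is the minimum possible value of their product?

For a fixed sum, ab is smallest when a and b are as far apart as possible.
The extreme feasible split is a = 25, b = 452, giving ab = 11300.

11300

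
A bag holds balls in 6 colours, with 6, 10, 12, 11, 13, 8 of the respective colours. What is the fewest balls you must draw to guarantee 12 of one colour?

58

In the worst case you take as many as possible of each colour without reaching 12: 6 + 10 + 11 + 11 + 11 + 8 = 57.
The next one must give 12 of some colour, so 57 + 1 = 58.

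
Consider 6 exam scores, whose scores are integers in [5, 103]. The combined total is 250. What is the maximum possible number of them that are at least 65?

If k of the values are ≥ 65, the total is ≥ 65k + 5(6 − k).
Setting 65k + 5(6 − k) ≤ 250 gives 60k ≤ 220, so k ≤ 3.
k = 3 is achieved by 3 values at 65 and 3 at 5, total 210; add 40 to one value (staying below 65) to reach 250.

3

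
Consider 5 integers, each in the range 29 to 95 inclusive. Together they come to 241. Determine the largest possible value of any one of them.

95

To make one integer as large as possible, make the other 4 as small as possible.
The other 4 contribute at least 4 × 29 = 116, leaving at most 241 − 116 = 125.
But each integer is capped at 95, so the maximum is 95.
Achievable: one at 95 and the other 4 totalling 146, which fits since 4 × 29 ≤ 146 ≤ 4 × 95.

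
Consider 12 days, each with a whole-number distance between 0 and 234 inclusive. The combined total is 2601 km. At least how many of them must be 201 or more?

6

If only k of them are at least 201, the other 12 − k are at most 200, so the total is at most k·234 + (12 − k)·200.
This must reach 2601, so k·234 + (12 − k)·200 ≥ 2601, giving k ≥ 6.
Exactly 6 works: 6 values at 234 and 6 at 200 total 2604; lower one of the high values by 3 (still ≥ 201) to hit 2601.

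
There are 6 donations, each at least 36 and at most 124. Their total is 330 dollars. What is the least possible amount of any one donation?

To make one donation as small as possible, make the other 5 as large as possible.
The other 5 can take up 5 × 124 = 620 ≥ 330 − 36, so one donation can sit at its floor of 36.
Achievable: one at 36 and the other 5 totalling 294, which fits since 5 × 36 ≤ 294 ≤ 5 × 124.

36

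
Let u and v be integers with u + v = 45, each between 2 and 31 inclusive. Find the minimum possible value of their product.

434

For a fixed sum, uv is smallest when u and v are as far apart as possible.
At the endpoint u = 14, v = 45 − 14 = 31, so uv = 14 × 31 = 434.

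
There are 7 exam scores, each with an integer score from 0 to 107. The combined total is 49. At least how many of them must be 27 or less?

Each value above 27 is at least 28, contributing at least 28 − 0 = 28 above the floor 0.
The sum exceeds the floor total 0 by 49, so at most ⌊49/28⌋ = 1 exceed 27, and at least 6 are ≤ 27.
Exactly 6 works: 6 values at 0 and 1 at 28 total 28; raise one of the low values by 21 (still ≤ 27) to hit 49.

6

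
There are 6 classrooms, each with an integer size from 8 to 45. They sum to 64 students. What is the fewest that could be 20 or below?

Each value above 20 is at least 21, contributing at least 21 − 8 = 13 above the floor 8.
The sum exceeds the floor total 48 by 16, so at most ⌊16/13⌋ = 1 exceed 20, and at least 5 are ≤ 20.
Exactly 5 works: 5 values at 8 and 1 at 21 total 61; raise one of the low values by 3 (still ≤ 20) to hit 64.

5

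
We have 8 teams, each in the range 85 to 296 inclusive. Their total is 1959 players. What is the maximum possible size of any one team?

To make one team as large as possible, make the other 7 as small as possible.
The other 7 contribute at least 7 × 85 = 595, leaving at most 1959 − 595 = 1364.
But each team is capped at 296, so the maximum is 296.
Achievable: one at 296 and the other 7 totalling 1663, which fits since 7 × 85 ≤ 1663 ≤ 7 × 296.

296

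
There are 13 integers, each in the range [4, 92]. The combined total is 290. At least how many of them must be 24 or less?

2

Let j be the number exceeding 24. Then the total is ≥ 25·j + 4·(13 − j) = 52 + 21j.
So 21j ≤ 238 and j ≤ 11; hence at least 13 − 11 = 2 are ≤ 24.
Exactly 2 works: 2 values at 4 and 11 at 25 total 283; raise one of the low values by 7 (still ≤ 24) to hit 290.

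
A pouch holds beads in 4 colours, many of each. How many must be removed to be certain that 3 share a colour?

9

You could draw 2 of every colour without reaching 3 of any — 8 in all.
One more forces 3 of some colour, so 8 + 1 = 9.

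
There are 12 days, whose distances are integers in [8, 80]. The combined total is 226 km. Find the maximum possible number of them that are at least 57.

2

If k of the values are ≥ 57, the total is ≥ 57k + 8(12 − k).
Setting 57k + 8(12 − k) ≤ 226 gives 49k ≤ 130, so k ≤ 2.
k = 2 is achieved by 2 values at 57 and 10 at 8, total 194; add 32 to one value (staying below 57) to reach 226.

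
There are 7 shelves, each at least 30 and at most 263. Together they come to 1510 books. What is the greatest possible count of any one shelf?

To make one shelf as large as possible, make the other 6 as small as possible.
The other 6 contribute at least 6 × 30 = 180, leaving at most 1510 − 180 = 1330.
But each shelf is capped at 263, so the maximum is 263.
Achievable: one at 263 and the other 6 totalling 1247, which fits since 6 × 30 ≤ 1247 ≤ 6 × 263.

263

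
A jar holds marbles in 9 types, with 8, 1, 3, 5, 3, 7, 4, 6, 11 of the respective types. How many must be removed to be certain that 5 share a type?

32

In the worst case you take as many as possible of each type without reaching 5: 4 + 1 + 3 + 4 + 3 + 4 + 4 + 4 + 4 = 31.
The next one must give 5 of some type, so 31 + 1 = 32.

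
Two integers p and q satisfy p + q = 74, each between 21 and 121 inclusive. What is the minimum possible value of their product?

1113

For a fixed sum, pq is smallest when p and q are as far apart as possible.
At the endpoint p = 21, q = 74 − 21 = 53, so pq = 21 × 53 = 1113.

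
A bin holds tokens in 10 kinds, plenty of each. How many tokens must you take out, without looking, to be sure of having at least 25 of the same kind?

241

You could draw 24 of every kind without reaching 25 of any — 240 in all.
One more forces 25 of some kind, so 240 + 1 = 241.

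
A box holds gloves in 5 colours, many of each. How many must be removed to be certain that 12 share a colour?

56

In the worst case you draw 11 of each of the 5 colours: 5 × 11 = 55.
One more forces 12 of some colour, so 55 + 1 = 56.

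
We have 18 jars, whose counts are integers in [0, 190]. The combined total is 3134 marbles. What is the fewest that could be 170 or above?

5

Suppose at most 18 − j of them reach 170; then j values are ≤ 169 and the rest ≤ 190.
The total is then ≤ 169·j + 190·(18 − j) = 3420 − 21j. For this to be ≥ 3134 we need j ≤ 13, so at least 18 − 13 = 5 must reach 170.
Exactly 5 works: 5 values at 190 and 13 at 169 total 3147; lower one of the high values by 13 (still ≥ 170) to hit 3134.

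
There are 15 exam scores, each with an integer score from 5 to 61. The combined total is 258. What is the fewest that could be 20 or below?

Let j be the number exceeding 20. Then the total is ≥ 21·j + 5·(15 − j) = 75 + 16j.
So 16j ≤ 183 and j ≤ 11; hence at least 15 − 11 = 4 are ≤ 20.
Exactly 4 works: 4 values at 5 and 11 at 21 total 251; raise one of the low values by 7 (still ≤ 20) to hit 258.

4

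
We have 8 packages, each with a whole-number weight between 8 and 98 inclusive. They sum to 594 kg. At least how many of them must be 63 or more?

3

Suppose at most 8 − j of them reach 63; then j values are ≤ 62 and the rest ≤ 98.
The total is then ≤ 62·j + 98·(8 − j) = 784 − 36j. For this to be ≥ 594 we need j ≤ 5, so at least 8 − 5 = 3 must reach 63.
Exactly 3 works: 3 values at 98 and 5 at 62 total 604; lower one of the high values by 10 (still ≥ 63) to hit 594.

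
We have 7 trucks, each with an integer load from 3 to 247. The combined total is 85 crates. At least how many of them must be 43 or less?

6

Let j be the number exceeding 43. Then the total is ≥ 44·j + 3·(7 − j) = 21 + 41j.
So 41j ≤ 64 and j ≤ 1; hence at least 7 − 1 = 6 are ≤ 43.
Exactly 6 works: 6 values at 3 and 1 at 44 total 62; raise one of the low values by 23 (still ≤ 43) to hit 85.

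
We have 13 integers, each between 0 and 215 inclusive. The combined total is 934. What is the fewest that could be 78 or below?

Let j be the number exceeding 78. Then the total is ≥ 79·j + 0·(13 − j) = 0 + 79j.
So 79j ≤ 934 and j ≤ 11; hence at least 13 − 11 = 2 are ≤ 78.
Exactly 2 works: 2 values at 0 and 11 at 79 total 869; raise one of the low values by 65 (still ≤ 78) to hit 934.

2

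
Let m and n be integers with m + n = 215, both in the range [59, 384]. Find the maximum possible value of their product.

11556

With m + n fixed, mn peaks when the two are closest together.
Taking m = 107 and n = 108 (both in [59, 384]) gives mn = 11556.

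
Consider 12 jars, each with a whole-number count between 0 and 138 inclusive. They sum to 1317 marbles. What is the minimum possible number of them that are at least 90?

6

If only k of them are at least 90, the other 12 − k are at most 89, so the total is at most k·138 + (12 − k)·89.
This must reach 1317, so k·138 + (12 − k)·89 ≥ 1317, giving k ≥ 6.
Exactly 6 works: 6 values at 138 and 6 at 89 total 1362; lower one of the high values by 45 (still ≥ 90) to hit 1317.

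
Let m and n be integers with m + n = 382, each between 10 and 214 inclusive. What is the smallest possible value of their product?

35952

Since m + n is fixed, pushing one of them to its bound minimizes the product.
The extreme feasible split is m = 168, n = 214, giving mn = 35952.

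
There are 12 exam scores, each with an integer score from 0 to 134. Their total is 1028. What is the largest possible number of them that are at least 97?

10

Suppose k of them are at least 97. Those contribute at least 97 each and the other 12 − k at least 0 each.
So the total is at least 97k + 0(12 − k) = 0 + 97k. This must be ≤ 1028, giving k ≤ 10.
k = 10 is achieved by 10 values at 97 and 2 at 0, total 970; add 58 to one value (staying below 97) to reach 1028.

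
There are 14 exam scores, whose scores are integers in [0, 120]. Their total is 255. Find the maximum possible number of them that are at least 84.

3

If k of the values are ≥ 84, the total is ≥ 84k + 0(14 − k).
Setting 84k + 0(14 − k) ≤ 255 gives 84k ≤ 255, so k ≤ 3.
k = 3 is achieved by 3 values at 84 and 11 at 0, total 252; add 3 to one value (staying below 84) to reach 255.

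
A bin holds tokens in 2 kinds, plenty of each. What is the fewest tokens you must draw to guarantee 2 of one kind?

You could draw 1 of every kind without reaching 2 of any — 2 in all.
One more forces 2 of some kind, so 2 + 1 = 3.

3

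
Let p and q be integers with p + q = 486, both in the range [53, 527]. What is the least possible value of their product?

pq = p(486 − p) is concave in p, so over [53, 433] it is minimized at an endpoint.
At the endpoint p = 53, q = 486 − 53 = 433, so pq = 53 × 433 = 22949.

22949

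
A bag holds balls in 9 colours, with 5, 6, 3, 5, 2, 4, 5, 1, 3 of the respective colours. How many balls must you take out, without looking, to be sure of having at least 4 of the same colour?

25

In the worst case you take as many as possible of each colour without reaching 4: 3 + 3 + 3 + 3 + 2 + 3 + 3 + 1 + 3 = 24.
The next one must give 4 of some colour, so 24 + 1 = 25.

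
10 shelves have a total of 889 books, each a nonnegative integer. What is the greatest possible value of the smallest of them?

The 10 values sum to 889, so their minimum is at most ⌊889/10⌋ = 88.
Achievable: 1 of them at 88 and 9 at 89 total 889.

88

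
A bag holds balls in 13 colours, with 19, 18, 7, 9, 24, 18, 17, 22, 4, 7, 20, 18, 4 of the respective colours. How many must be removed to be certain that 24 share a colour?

187

In the worst case you take as many as possible of each colour without reaching 24: 19 + 18 + 7 + 9 + 23 + 18 + 17 + 22 + 4 + 7 + 20 + 18 + 4 = 186.
The next one must give 24 of some colour, so 186 + 1 = 187.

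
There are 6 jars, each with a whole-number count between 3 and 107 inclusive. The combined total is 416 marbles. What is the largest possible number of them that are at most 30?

Suppose k of them are at most 30. Those contribute at most 30 each and the rest at most 107 each.
So the total is at most 30k + 107(6 − k) = 642 − 77k. This must still be ≥ 416, so k ≤ 2.
k = 2 is achieved by 2 values at 30 and 4 at 107, total 488; lower one of the 107's by 72 (still > 30) to reach 416.

2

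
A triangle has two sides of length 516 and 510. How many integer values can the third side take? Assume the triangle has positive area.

1019

The triangle inequality gives |516 − 510| < c < 516 + 510, i.e. 6 < c < 1026.
So c can be any integer from 7 to 1025: 1019 values.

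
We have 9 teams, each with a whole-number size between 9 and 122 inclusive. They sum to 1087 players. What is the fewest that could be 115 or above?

If only k of them are at least 115, the other 9 − k are at most 114, so the total is at most k·122 + (9 − k)·114.
This must reach 1087, so k·122 + (9 − k)·114 ≥ 1087, giving k ≥ 8.
Exactly 8 works: 8 values at 122 and 1 at 114 total 1090; lower one of the high values by 3 (still ≥ 115) to hit 1087.

8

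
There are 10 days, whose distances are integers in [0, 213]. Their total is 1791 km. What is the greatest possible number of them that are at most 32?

Each value at 32 or below falls at least 213 − 32 = 181 short of the ceiling 213.
The ceiling total is 10 × 213 = 2130, and we need 1791, so at most ⌊(2130 − 1791)/181⌋ = 1 can be that low.
k = 1 is achieved by 1 value at 32 and 9 at 213, total 1949; lower one of the 213's by 158 (still > 32) to reach 1791.

1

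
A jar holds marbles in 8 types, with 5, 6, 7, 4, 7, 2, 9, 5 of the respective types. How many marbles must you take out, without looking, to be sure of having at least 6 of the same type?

37

In the worst case you take as many as possible of each type without reaching 6: 5 + 5 + 5 + 4 + 5 + 2 + 5 + 5 = 36.
The next one must give 6 of some type, so 36 + 1 = 37.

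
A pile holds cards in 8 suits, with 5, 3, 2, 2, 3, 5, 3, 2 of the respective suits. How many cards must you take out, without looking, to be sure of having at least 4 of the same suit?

In the worst case you take as many as possible of each suit without reaching 4: 3 + 3 + 2 + 2 + 3 + 3 + 3 + 2 = 21.
The next one must give 4 of some suit, so 21 + 1 = 22.

22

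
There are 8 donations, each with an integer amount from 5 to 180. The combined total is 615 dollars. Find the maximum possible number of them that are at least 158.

3

If k of the values are ≥ 158, the total is ≥ 158k + 5(8 − k).
Setting 158k + 5(8 − k) ≤ 615 gives 153k ≤ 575, so k ≤ 3.
k = 3 is achieved by 3 values at 158 and 5 at 5, total 499; add 116 to one value (staying below 158) to reach 615.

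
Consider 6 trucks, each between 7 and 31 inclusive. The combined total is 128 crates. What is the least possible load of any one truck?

7

Minimizing one value means maximizing the remaining 5.
The other 5 can take up 5 × 31 = 155 ≥ 128 − 7, so one truck can sit at its floor of 7.
Achievable: one at 7 and the other 5 totalling 121, which fits since 5 × 7 ≤ 121 ≤ 5 × 31.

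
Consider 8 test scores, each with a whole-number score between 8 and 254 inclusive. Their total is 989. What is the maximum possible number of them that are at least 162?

6

If k of the values are ≥ 162, the total is ≥ 162k + 8(8 − k).
Setting 162k + 8(8 − k) ≤ 989 gives 154k ≤ 925, so k ≤ 6.
k = 6 is achieved by 6 values at 162 and 2 at 8, total 988; add 1 to one value (staying below 162) to reach 989.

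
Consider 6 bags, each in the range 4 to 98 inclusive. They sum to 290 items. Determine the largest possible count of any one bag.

98

To make one bag as large as possible, make the other 5 as small as possible.
The other 5 contribute at least 5 × 4 = 20, leaving at most 290 − 20 = 270.
But each bag is capped at 98, so the maximum is 98.
Achievable: one at 98 and the other 5 totalling 192, which fits since 5 × 4 ≤ 192 ≤ 5 × 98.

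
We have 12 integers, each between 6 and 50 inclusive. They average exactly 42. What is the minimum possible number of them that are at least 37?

6

The total is 12 × 42 = 504.
Each value short of 37 is at most 36, costing at least 50 − 36 = 14 against the maximum total of 600.
We can afford to lose at most 600 − 504 = 96, so at most ⌊96/14⌋ = 6 fall short, and at least 6 are ≥ 37.
Exactly 6 works: 6 values at 50 and 6 at 36 total 516; lower one of the high values by 12 (still ≥ 37) to hit 504.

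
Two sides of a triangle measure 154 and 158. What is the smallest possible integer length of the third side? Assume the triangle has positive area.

The third side must exceed |154 − 158| = 4.
The smallest integer above 4 is 5.

5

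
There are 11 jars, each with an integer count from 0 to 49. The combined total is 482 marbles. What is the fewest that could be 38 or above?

Each value short of 38 is at most 37, costing at least 49 − 37 = 12 against the maximum total of 539.
We can afford to lose at most 539 − 482 = 57, so at most ⌊57/12⌋ = 4 fall short, and at least 7 are ≥ 38.
Exactly 7 works: 7 values at 49 and 4 at 37 total 491; lower one of the high values by 9 (still ≥ 38) to hit 482.

7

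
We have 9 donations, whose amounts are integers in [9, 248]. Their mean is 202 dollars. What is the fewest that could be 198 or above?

1

The total is 9 × 202 = 1818.
Suppose at most 9 − j of them reach 198; then j values are ≤ 197 and the rest ≤ 248.
The total is then ≤ 197·j + 248·(9 − j) = 2232 − 51j. For this to be ≥ 1818 we need j ≤ 8, so at least 9 − 8 = 1 must reach 198.
Exactly 1 works: 1 value at 248 and 8 at 197 total 1824; lower one of the high values by 6 (still ≥ 198) to hit 1818.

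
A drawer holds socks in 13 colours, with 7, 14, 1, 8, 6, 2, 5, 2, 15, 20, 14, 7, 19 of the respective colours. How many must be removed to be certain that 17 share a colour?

In the worst case you take as many as possible of each colour without reaching 17: 7 + 14 + 1 + 8 + 6 + 2 + 5 + 2 + 15 + 16 + 14 + 7 + 16 = 113.
The next one must give 17 of some colour, so 113 + 1 = 114.

114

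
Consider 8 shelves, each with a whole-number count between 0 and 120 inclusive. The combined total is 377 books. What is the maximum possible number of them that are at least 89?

With k values at 89 or above and the rest at least 0, the sum is at least 0 + 89k.
Since the sum is 377, we need 89k ≤ 377, i.e. k ≤ 4.
k = 4 is achieved by 4 values at 89 and 4 at 0, total 356; add 21 to one value (staying below 89) to reach 377.

4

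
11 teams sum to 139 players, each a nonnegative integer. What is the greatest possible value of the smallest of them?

12

The average is 139/11 < 13, so some value is ≤ 12.
Taking 4 copies of 12 and 7 copies of 13 gives exactly 139, so 12 is attained.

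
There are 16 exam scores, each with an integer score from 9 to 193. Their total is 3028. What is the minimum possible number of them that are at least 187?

Suppose at most 16 − j of them reach 187; then j values are ≤ 186 and the rest ≤ 193.
The total is then ≤ 186·j + 193·(16 − j) = 3088 − 7j. For this to be ≥ 3028 we need j ≤ 8, so at least 16 − 8 = 8 must reach 187.
Exactly 8 works: 8 values at 193 and 8 at 186 total 3032; lower one of the high values by 4 (still ≥ 187) to hit 3028.

8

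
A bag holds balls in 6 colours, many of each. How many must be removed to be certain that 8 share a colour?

43

In the worst case you draw 7 of each of the 6 colours: 6 × 7 = 42.
One more forces 8 of some colour, so 42 + 1 = 43.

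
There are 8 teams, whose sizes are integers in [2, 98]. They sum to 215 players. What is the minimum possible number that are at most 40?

If only k of them are at most 40, the other 8 − k are at least 41, so the total is at least (8 − k)·41 + k·2.
This is ≤ 215, so (8 − k)·41 + 2k ≤ 215, which gives k ≥ 3.
Exactly 3 works: 3 values at 2 and 5 at 41 total 211; raise one of the low values by 4 (still ≤ 40) to hit 215.

3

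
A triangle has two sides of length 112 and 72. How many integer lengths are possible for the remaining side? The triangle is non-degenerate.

143

The triangle inequality gives |112 − 72| < c < 112 + 72, i.e. 40 < c < 184.
So c can be any integer from 41 to 183: 143 values.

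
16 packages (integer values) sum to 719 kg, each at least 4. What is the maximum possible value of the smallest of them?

44

If every one of the 16 were at least 45, the total would be at least 16 × 45 = 720 > 719.
Taking 1 copy of 44 and 15 copies of 45 gives exactly 719, so 44 is attained.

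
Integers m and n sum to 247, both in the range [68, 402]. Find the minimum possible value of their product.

12172

For a fixed sum, mn is smallest when m and n are as far apart as possible.
The extreme feasible split is m = 68, n = 179, giving mn = 12172.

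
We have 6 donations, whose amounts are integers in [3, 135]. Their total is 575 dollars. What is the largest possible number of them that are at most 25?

Suppose k of them are at most 25. Those contribute at most 25 each and the rest at most 135 each.
So the total is at most 25k + 135(6 − k) = 810 − 110k. This must still be ≥ 575, so k ≤ 2.
k = 2 is achieved by 2 values at 25 and 4 at 135, total 590; lower one of the 135's by 15 (still > 25) to reach 575.

2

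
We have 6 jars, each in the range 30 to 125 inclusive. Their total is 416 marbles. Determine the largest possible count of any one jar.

To make one jar as large as possible, make the other 5 as small as possible.
The other 5 contribute at least 5 × 30 = 150, leaving at most 416 − 150 = 266.
But each jar is capped at 125, so the maximum is 125.
Achievable: one at 125 and the other 5 totalling 291, which fits since 5 × 30 ≤ 291 ≤ 5 × 125.

125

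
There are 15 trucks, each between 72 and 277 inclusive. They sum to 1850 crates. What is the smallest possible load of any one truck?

Minimizing one value means maximizing the remaining 14.
The other 14 can take up 14 × 277 = 3878 ≥ 1850 − 72, so one truck can sit at its floor of 72.
Achievable: one at 72 and the other 14 totalling 1778, which fits since 14 × 72 ≤ 1778 ≤ 14 × 277.

72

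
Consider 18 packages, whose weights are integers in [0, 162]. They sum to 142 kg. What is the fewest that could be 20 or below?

12

If only k of them are at most 20, the other 18 − k are at least 21, so the total is at least (18 − k)·21 + k·0.
This is ≤ 142, so (18 − k)·21 + 0k ≤ 142, which gives k ≥ 12.
Exactly 12 works: 12 values at 0 and 6 at 21 total 126; raise one of the low values by 16 (still ≤ 20) to hit 142.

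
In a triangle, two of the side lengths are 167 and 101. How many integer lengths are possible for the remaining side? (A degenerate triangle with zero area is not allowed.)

The triangle inequality gives |167 − 101| < c < 167 + 101, i.e. 66 < c < 268.
So c can be any integer from 67 to 267: 201 values.

201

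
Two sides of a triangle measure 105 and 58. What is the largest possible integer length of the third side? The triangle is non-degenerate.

The third side must be less than 105 + 58 = 163.
The largest integer below 163 is 162.

162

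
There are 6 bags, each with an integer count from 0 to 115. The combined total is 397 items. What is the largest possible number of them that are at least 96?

4

With k values at 96 or above and the rest at least 0, the sum is at least 0 + 96k.
Since the sum is 397, we need 96k ≤ 397, i.e. k ≤ 4.
k = 4 is achieved by 4 values at 96 and 2 at 0, total 384; add 13 to one value (staying below 96) to reach 397.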